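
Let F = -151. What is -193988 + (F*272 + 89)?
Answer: -234971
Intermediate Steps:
-193988 + (F*272 + 89) = -193988 + (-151*272 + 89) = -193988 + (-41072 + 89) = -193988 - 40983 = -234971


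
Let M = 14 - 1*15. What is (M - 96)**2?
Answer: 9409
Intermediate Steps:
M = -1 (M = 14 - 15 = -1)
(M - 96)**2 = (-1 - 96)**2 = (-97)**2 = 9409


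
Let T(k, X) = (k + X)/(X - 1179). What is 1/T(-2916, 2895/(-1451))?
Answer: 571208/1411337 ≈ 0.40473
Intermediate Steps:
T(k, X) = (X + k)/(-1179 + X)
1/T(-2916, 2895/(-1451)) = 1/((2895/(-1451) - 2916)/(-1179 + 2895/(-1451))) = 1/((2895*(-1/1451) - 2916)/(-1179 + 2895*(-1/1451))) = 1/((-2895/1451 - 2916)/(-1179 - 2895/1451)) = 1/(-4234011/1451/(-1713624/1451)) = 1/(-1451/1713624*(-4234011/1451)) = 1/(1411337/571208) = 571208/1411337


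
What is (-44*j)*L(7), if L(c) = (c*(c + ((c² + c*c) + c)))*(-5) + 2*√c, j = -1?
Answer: -172480 + 88*√7 ≈ -1.7225e+5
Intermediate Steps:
L(c) = 2*√c - 5*c*(2*c + 2*c²) (L(c) = (c*(c + ((c² + c²) + c)))*(-5) + 2*√c = (c*(c + (2*c² + c)))*(-5) + 2*√c = (c*(c + (c + 2*c²)))*(-5) + 2*√c = (c*(2*c + 2*c²))*(-5) + 2*√c = -5*c*(2*c + 2*c²) + 2*√c = 2*√c - 5*c*(2*c + 2*c²))
(-44*j)*L(7) = (-44*(-1))*(-10*7² - 10*7³ + 2*√7) = 44*(-10*49 - 10*343 + 2*√7) = 44*(-490 - 3430 + 2*√7) = 44*(-3920 + 2*√7) = -172480 + 88*√7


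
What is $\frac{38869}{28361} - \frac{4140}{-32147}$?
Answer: $\frac{1366936283}{911721067} \approx 1.4993$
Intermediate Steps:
$\frac{38869}{28361} - \frac{4140}{-32147} = 38869 \cdot \frac{1}{28361} - - \frac{4140}{32147} = \frac{38869}{28361} + \frac{4140}{32147} = \frac{1366936283}{911721067}$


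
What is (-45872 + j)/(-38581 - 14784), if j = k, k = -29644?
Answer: 75516/53365 ≈ 1.4151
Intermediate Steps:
j = -29644
(-45872 + j)/(-38581 - 14784) = (-45872 - 29644)/(-38581 - 14784) = -75516/(-53365) = -75516*(-1/53365) = 75516/53365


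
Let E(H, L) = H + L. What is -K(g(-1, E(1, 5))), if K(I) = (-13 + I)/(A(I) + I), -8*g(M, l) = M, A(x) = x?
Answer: 103/2 ≈ 51.500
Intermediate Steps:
g(M, l) = -M/8
K(I) = (-13 + I)/(2*I) (K(I) = (-13 + I)/(I + I) = (-13 + I)/((2*I)) = (-13 + I)*(1/(2*I)) = (-13 + I)/(2*I))
-K(g(-1, E(1, 5))) = -(-13 - ⅛*(-1))/(2*((-⅛*(-1)))) = -(-13 + ⅛)/(2*⅛) = -8*(-103)/(2*8) = -1*(-103/2) = 103/2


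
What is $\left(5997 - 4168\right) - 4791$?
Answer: $-2962$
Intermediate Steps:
$\left(5997 - 4168\right) - 4791 = 1829 - 4791 = -2962$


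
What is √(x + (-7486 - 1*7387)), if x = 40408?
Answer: √25535 ≈ 159.80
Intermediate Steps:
√(x + (-7486 - 1*7387)) = √(40408 + (-7486 - 1*7387)) = √(40408 + (-7486 - 7387)) = √(40408 - 14873) = √25535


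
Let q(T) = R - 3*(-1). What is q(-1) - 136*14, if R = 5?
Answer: -1896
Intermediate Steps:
q(T) = 8 (q(T) = 5 - 3*(-1) = 5 + 3 = 8)
q(-1) - 136*14 = 8 - 136*14 = 8 - 1904 = -1896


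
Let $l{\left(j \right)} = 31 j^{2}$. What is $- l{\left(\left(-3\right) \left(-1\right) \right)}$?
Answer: $-279$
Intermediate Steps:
$- l{\left(\left(-3\right) \left(-1\right) \right)} = - 31 \left(\left(-3\right) \left(-1\right)\right)^{2} = - 31 \cdot 3^{2} = - 31 \cdot 9 = \left(-1\right) 279 = -279$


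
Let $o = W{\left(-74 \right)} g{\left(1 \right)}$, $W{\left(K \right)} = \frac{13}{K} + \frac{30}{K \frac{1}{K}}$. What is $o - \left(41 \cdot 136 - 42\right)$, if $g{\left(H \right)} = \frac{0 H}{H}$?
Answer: $-5534$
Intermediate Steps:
$W{\left(K \right)} = 30 + \frac{13}{K}$ ($W{\left(K \right)} = \frac{13}{K} + \frac{30}{1} = \frac{13}{K} + 30 \cdot 1 = \frac{13}{K} + 30 = 30 + \frac{13}{K}$)
$g{\left(H \right)} = 0$ ($g{\left(H \right)} = \frac{0}{H} = 0$)
$o = 0$ ($o = \left(30 + \frac{13}{-74}\right) 0 = \left(30 + 13 \left(- \frac{1}{74}\right)\right) 0 = \left(30 - \frac{13}{74}\right) 0 = \frac{2207}{74} \cdot 0 = 0$)
$o - \left(41 \cdot 136 - 42\right) = 0 - \left(41 \cdot 136 - 42\right) = 0 - \left(5576 - 42\right) = 0 - 5534 = -5534$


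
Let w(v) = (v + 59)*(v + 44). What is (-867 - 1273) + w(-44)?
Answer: -2140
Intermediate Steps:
w(v) = (44 + v)*(59 + v) (w(v) = (59 + v)*(44 + v) = (44 + v)*(59 + v))
(-867 - 1273) + w(-44) = (-867 - 1273) + (2596 + (-44)² + 103*(-44)) = -2140 + (2596 + 1936 - 4532) = -2140 + 0 = -2140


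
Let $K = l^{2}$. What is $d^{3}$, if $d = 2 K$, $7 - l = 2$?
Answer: $125000$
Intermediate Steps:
$l = 5$ ($l = 7 - 2 = 5$)
$K = 25$ ($K = 5^{2} = 25$)
$d = 50$ ($d = 2 \cdot 25 = 50$)
$d^{3} = 50^{3} = 125000$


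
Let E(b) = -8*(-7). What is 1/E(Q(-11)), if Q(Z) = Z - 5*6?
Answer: 1/56 ≈ 0.017857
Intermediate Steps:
Q(Z) = -30 + Z (Q(Z) = Z - 30 = -30 + Z)
E(b) = 56
1/E(Q(-11)) = 1/56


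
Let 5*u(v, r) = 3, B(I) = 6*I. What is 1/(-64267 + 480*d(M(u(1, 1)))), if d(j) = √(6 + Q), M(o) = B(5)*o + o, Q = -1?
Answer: -64267/4129095289 - 480*√5/4129095289 ≈ -1.5824e-5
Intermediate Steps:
u(v, r) = ⅗ (u(v, r) = (⅕)*3 = ⅗)
M(o) = 31*o (M(o) = (6*5)*o + o = 30*o + o = 31*o)
d(j) = √5 (d(j) = √(6 - 1) = √5)
1/(-64267 + 480*d(M(u(1, 1)))) = 1/(-64267 + 480*√5)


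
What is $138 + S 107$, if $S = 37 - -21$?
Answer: $6344$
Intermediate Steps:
$S = 58$ ($S = 37 + 21 = 58$)
$138 + S 107 = 138 + 58 \cdot 107 = 138 + 6206 = 6344$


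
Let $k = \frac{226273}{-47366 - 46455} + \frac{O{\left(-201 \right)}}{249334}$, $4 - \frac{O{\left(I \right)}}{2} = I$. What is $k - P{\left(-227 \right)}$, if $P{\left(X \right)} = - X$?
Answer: $- \frac{2683268394575}{11696382607} \approx -229.41$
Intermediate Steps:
$O{\left(I \right)} = 8 - 2 I$
$k = - \frac{28189542786}{11696382607}$ ($k = \frac{226273}{-47366 - 46455} + \frac{8 - -402}{249334} = \frac{226273}{-93821} + \left(8 + 402\right) \frac{1}{249334} = 226273 \left(- \frac{1}{93821}\right) + 410 \cdot \frac{1}{249334} = - \frac{226273}{93821} + \frac{205}{124667} = - \frac{28189542786}{11696382607} \approx -2.4101$)
$k - P{\left(-227 \right)} = - \frac{28189542786}{11696382607} - \left(-1\right) \left(-227\right) = - \frac{28189542786}{11696382607} - 227 = - \frac{2683268394575}{11696382607}$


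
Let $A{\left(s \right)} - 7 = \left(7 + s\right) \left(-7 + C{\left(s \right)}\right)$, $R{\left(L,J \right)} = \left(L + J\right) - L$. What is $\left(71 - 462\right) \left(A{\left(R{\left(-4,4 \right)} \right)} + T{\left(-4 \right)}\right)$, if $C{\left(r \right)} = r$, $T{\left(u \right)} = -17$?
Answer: $16813$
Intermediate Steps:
$R{\left(L,J \right)} = J$ ($R{\left(L,J \right)} = \left(J + L\right) - L = J$)
$A{\left(s \right)} = 7 + \left(-7 + s\right) \left(7 + s\right)$ ($A{\left(s \right)} = 7 + \left(7 + s\right) \left(-7 + s\right) = 7 + \left(-7 + s\right) \left(7 + s\right)$)
$\left(71 - 462\right) \left(A{\left(R{\left(-4,4 \right)} \right)} + T{\left(-4 \right)}\right) = \left(71 - 462\right) \left(\left(-42 + 4^{2}\right) - 17\right) = - 391 \left(\left(-42 + 16\right) - 17\right) = - 391 \left(-26 - 17\right) = \left(-391\right) \left(-43\right) = 16813$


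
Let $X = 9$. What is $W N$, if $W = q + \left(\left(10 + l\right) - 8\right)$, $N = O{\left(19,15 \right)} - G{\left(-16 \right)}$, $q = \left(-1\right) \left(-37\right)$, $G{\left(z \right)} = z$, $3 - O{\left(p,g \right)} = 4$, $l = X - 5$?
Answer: $645$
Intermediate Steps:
$l = 4$ ($l = 9 - 5 = 4$)
$O{\left(p,g \right)} = -1$ ($O{\left(p,g \right)} = 3 - 4 = -1$)
$q = 37$
$N = 15$ ($N = -1 - -16 = -1 + 16 = 15$)
$W = 43$ ($W = 37 + \left(\left(10 + 4\right) - 8\right) = 37 + \left(14 - 8\right) = 37 + 6 = 43$)
$W N = 43 \cdot 15 = 645$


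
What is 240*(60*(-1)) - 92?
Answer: -14492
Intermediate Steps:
240*(60*(-1)) - 92 = 240*(-60) - 92 = -14400 - 92 = -14492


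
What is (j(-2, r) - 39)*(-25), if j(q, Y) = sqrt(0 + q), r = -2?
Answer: 975 - 25*I*sqrt(2) ≈ 975.0 - 35.355*I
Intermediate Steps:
j(q, Y) = sqrt(q)
(j(-2, r) - 39)*(-25) = (sqrt(-2) - 39)*(-25) = (I*sqrt(2) - 39)*(-25) = (-39 + I*sqrt(2))*(-25) = 975 - 25*I*sqrt(2)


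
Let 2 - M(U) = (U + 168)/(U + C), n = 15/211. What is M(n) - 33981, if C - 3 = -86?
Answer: -594529079/17498 ≈ -33977.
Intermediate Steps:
C = -83 (C = 3 - 86 = -83)
n = 15/211 (n = 15*(1/211) = 15/211 ≈ 0.071090)
M(U) = 2 - (168 + U)/(-83 + U) (M(U) = 2 - (U + 168)/(U - 83) = 2 - (168 + U)/(-83 + U))
M(n) - 33981 = (-334 + 15/211)/(-83 + 15/211) - 33981 = -70459/211/(-17498/211) - 33981 = -211/17498*(-70459/211) - 33981 = 70459/17498 - 33981 = -594529079/17498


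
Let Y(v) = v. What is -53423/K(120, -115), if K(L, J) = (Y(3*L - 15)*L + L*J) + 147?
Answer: -53423/27747 ≈ -1.9254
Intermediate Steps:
K(L, J) = 147 + J*L + L*(-15 + 3*L) (K(L, J) = ((3*L - 15)*L + L*J) + 147 = ((-15 + 3*L)*L + J*L) + 147 = (L*(-15 + 3*L) + J*L) + 147 = (J*L + L*(-15 + 3*L)) + 147 = 147 + J*L + L*(-15 + 3*L))
-53423/K(120, -115) = -53423/(147 - 115*120 + 3*120*(-5 + 120)) = -53423/(147 - 13800 + 3*120*115) = -53423/(147 - 13800 + 41400) = -53423/27747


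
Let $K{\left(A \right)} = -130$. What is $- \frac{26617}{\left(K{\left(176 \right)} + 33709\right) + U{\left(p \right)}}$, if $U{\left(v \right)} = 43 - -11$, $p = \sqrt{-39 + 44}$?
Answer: $- \frac{26617}{33633} \approx -0.7914$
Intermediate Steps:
$p = \sqrt{5} \approx 2.2361$
$U{\left(v \right)} = 54$ ($U{\left(v \right)} = 43 + 11 = 54$)
$- \frac{26617}{\left(K{\left(176 \right)} + 33709\right) + U{\left(p \right)}} = - \frac{26617}{\left(-130 + 33709\right) + 54} = - \frac{26617}{33579 + 54} = - \frac{26617}{33633}$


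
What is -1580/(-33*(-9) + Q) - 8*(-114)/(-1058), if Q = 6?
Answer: -973988/160287 ≈ -6.0765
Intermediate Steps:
-1580/(-33*(-9) + Q) - 8*(-114)/(-1058) = -1580/(-33*(-9) + 6) - 8*(-114)/(-1058) = -1580/(297 + 6) + 912*(-1/1058) = -1580/303 - 456/529 = -973988/160287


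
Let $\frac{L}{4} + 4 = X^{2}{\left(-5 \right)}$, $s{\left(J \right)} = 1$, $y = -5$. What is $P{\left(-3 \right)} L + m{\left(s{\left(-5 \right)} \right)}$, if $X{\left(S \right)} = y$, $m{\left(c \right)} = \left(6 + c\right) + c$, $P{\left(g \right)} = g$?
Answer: $-244$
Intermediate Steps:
$m{\left(c \right)} = 6 + 2 c$
$X{\left(S \right)} = -5$
$L = 84$ ($L = -16 + 4 \left(-5\right)^{2} = -16 + 4 \cdot 25 = -16 + 100 = 84$)
$P{\left(-3 \right)} L + m{\left(s{\left(-5 \right)} \right)} = \left(-3\right) 84 + \left(6 + 2 \cdot 1\right) = -252 + \left(6 + 2\right) = -252 + 8 = -244$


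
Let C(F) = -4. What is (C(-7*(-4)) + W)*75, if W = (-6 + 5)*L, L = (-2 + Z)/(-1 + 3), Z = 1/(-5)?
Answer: -435/2 ≈ -217.50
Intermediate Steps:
Z = -1/5 ≈ -0.20000
L = -11/10 (L = (-2 - 1/5)/(-1 + 3) = -11/5/2 = -11/5*1/2 = -11/10 ≈ -1.1000)
W = 11/10 (W = (-6 + 5)*(-11/10) = -1*(-11/10) = 11/10 ≈ 1.1000)
(C(-7*(-4)) + W)*75 = (-4 + 11/10)*75 = -29/10*75 = -435/2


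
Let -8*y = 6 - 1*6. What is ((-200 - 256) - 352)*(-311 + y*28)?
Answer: 251288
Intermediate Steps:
y = 0 (y = -(6 - 1*6)/8 = -(6 - 6)/8 = -⅛*0 = 0)
((-200 - 256) - 352)*(-311 + y*28) = ((-200 - 256) - 352)*(-311 + 0*28) = (-456 - 352)*(-311 + 0) = -808*(-311) = 251288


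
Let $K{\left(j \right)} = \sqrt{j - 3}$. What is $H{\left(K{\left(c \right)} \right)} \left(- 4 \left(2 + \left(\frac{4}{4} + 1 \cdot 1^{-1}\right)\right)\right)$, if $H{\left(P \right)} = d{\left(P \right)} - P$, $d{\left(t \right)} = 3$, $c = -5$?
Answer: $-48 + 32 i \sqrt{2} \approx -48.0 + 45.255 i$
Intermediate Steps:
$K{\left(j \right)} = \sqrt{-3 + j}$
$H{\left(P \right)} = 3 - P$
$H{\left(K{\left(c \right)} \right)} \left(- 4 \left(2 + \left(\frac{4}{4} + 1 \cdot 1^{-1}\right)\right)\right) = \left(3 - \sqrt{-3 - 5}\right) \left(- 4 \left(2 + \left(\frac{4}{4} + 1 \cdot 1^{-1}\right)\right)\right) = \left(3 - \sqrt{-8}\right) \left(- 4 \left(2 + \left(4 \cdot \frac{1}{4} + 1 \cdot 1\right)\right)\right) = \left(3 - 2 i \sqrt{2}\right) \left(- 4 \left(2 + \left(1 + 1\right)\right)\right) = \left(3 - 2 i \sqrt{2}\right) \left(- 4 \left(2 + 2\right)\right) = \left(3 - 2 i \sqrt{2}\right) \left(\left(-4\right) 4\right) = \left(3 - 2 i \sqrt{2}\right) \left(-16\right) = -48 + 32 i \sqrt{2}$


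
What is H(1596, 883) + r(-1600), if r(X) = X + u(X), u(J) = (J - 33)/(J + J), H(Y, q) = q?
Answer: -2292767/3200 ≈ -716.49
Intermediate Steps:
u(J) = (-33 + J)/(2*J) (u(J) = (-33 + J)/((2*J)) = (-33 + J)*(1/(2*J)) = (-33 + J)/(2*J))
r(X) = X + (-33 + X)/(2*X)
H(1596, 883) + r(-1600) = 883 + (½ - 1600 - 33/2/(-1600)) = 883 + (½ - 1600 - 33/2*(-1/1600)) = 883 + (½ - 1600 + 33/3200) = 883 - 5118367/3200 = -2292767/3200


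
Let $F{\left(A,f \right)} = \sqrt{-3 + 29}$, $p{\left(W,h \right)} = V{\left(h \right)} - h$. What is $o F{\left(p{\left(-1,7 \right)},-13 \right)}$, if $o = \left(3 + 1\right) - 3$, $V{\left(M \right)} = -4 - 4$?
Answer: $\sqrt{26} \approx 5.099$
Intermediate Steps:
$V{\left(M \right)} = -8$ ($V{\left(M \right)} = -4 - 4 = -8$)
$p{\left(W,h \right)} = -8 - h$
$F{\left(A,f \right)} = \sqrt{26}$
$o = 1$ ($o = 4 - 3 = 1$)
$o F{\left(p{\left(-1,7 \right)},-13 \right)} = 1 \sqrt{26} = \sqrt{26}$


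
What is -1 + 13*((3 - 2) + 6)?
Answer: 90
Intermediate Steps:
-1 + 13*((3 - 2) + 6) = -1 + 13*(1 + 6) = -1 + 13*7 = -1 + 91 = 90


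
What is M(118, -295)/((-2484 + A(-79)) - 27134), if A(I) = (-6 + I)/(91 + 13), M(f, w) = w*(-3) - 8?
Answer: -91208/3080357 ≈ -0.029610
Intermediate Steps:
M(f, w) = -8 - 3*w (M(f, w) = -3*w - 8 = -8 - 3*w)
A(I) = -3/52 + I/104 (A(I) = (-6 + I)/104 = (-6 + I)*(1/104) = -3/52 + I/104)
M(118, -295)/((-2484 + A(-79)) - 27134) = (-8 - 3*(-295))/((-2484 + (-3/52 + (1/104)*(-79))) - 27134) = (-8 + 885)/((-2484 + (-3/52 - 79/104)) - 27134) = 877/((-2484 - 85/104) - 27134) = 877/(-258421/104 - 27134) = 877/(-3080357/104) = 877*(-104/3080357) = -91208/3080357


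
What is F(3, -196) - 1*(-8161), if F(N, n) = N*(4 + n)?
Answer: 7585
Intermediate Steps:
F(3, -196) - 1*(-8161) = 3*(4 - 196) - 1*(-8161) = 3*(-192) + 8161 = -576 + 8161 = 7585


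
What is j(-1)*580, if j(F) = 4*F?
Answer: -2320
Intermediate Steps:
j(-1)*580 = (4*(-1))*580 = -4*580 = -2320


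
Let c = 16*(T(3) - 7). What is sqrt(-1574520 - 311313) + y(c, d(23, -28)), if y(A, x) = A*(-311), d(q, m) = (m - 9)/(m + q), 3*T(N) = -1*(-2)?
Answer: 94544/3 + 3*I*sqrt(209537) ≈ 31515.0 + 1373.3*I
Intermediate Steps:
T(N) = 2/3 (T(N) = (-1*(-2))/3 = (1/3)*2 = 2/3)
c = -304/3 (c = 16*(2/3 - 7) = 16*(-19/3) = -304/3 ≈ -101.33)
d(q, m) = (-9 + m)/(m + q)
y(A, x) = -311*A
sqrt(-1574520 - 311313) + y(c, d(23, -28)) = sqrt(-1574520 - 311313) - 311*(-304/3) = sqrt(-1885833) + 94544/3 = 3*I*sqrt(209537) + 94544/3 = 94544/3 + 3*I*sqrt(209537)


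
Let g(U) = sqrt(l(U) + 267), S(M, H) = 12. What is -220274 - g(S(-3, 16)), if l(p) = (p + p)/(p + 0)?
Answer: -220274 - sqrt(269) ≈ -2.2029e+5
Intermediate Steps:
l(p) = 2 (l(p) = (2*p)/p = 2)
g(U) = sqrt(269) (g(U) = sqrt(2 + 267) = sqrt(269))
-220274 - g(S(-3, 16)) = -220274 - sqrt(269)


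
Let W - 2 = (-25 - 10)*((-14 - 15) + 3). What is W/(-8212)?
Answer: -228/2053 ≈ -0.11106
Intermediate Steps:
W = 912 (W = 2 + (-25 - 10)*((-14 - 15) + 3) = 2 - 35*(-29 + 3) = 2 - 35*(-26) = 2 + 910 = 912)
W/(-8212) = 912/(-8212) = 912*(-1/8212) = -228/2053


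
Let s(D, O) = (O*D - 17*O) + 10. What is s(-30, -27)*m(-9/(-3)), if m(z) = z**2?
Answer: 11511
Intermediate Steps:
s(D, O) = 10 - 17*O + D*O (s(D, O) = (D*O - 17*O) + 10 = (-17*O + D*O) + 10 = 10 - 17*O + D*O)
s(-30, -27)*m(-9/(-3)) = (10 - 17*(-27) - 30*(-27))*(-9/(-3))**2 = (10 + 459 + 810)*(-9*(-1/3))**2 = 1279*3**2 = 1279*9 = 11511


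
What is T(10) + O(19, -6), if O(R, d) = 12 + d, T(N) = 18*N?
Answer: 186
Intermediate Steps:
T(10) + O(19, -6) = 18*10 + (12 - 6) = 180 + 6 = 186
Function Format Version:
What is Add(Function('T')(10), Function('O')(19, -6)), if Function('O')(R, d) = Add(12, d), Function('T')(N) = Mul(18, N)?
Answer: 186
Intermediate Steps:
Add(Function('T')(10), Function('O')(19, -6)) = Add(Mul(18, 10), Add(12, -6)) = Add(180, 6) = 186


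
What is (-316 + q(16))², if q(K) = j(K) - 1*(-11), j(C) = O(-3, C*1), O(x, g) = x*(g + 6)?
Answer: 137641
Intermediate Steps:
O(x, g) = x*(6 + g)
j(C) = -18 - 3*C (j(C) = -3*(6 + C*1) = -3*(6 + C) = -18 - 3*C)
q(K) = -7 - 3*K (q(K) = (-18 - 3*K) - 1*(-11) = (-18 - 3*K) + 11 = -7 - 3*K)
(-316 + q(16))² = (-316 + (-7 - 3*16))² = (-316 + (-7 - 48))² = (-316 - 55)² = (-371)² = 137641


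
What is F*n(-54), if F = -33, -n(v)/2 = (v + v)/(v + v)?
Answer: 66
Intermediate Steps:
n(v) = -2 (n(v) = -2*(v + v)/(v + v) = -2*2*v/(2*v) = -2*2*v*1/(2*v) = -2*1 = -2)
F*n(-54) = -33*(-2) = 66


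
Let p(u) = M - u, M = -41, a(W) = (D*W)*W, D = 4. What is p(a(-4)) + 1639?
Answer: 1534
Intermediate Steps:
a(W) = 4*W² (a(W) = (4*W)*W = 4*W²)
p(u) = -41 - u
p(a(-4)) + 1639 = (-41 - 4*(-4)²) + 1639 = (-41 - 4*16) + 1639 = (-41 - 1*64) + 1639 = (-41 - 64) + 1639 = -105 + 1639 = 1534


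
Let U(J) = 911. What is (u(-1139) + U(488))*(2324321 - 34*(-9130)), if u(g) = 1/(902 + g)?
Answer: 189618796782/79 ≈ 2.4002e+9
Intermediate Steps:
(u(-1139) + U(488))*(2324321 - 34*(-9130)) = (1/(902 - 1139) + 911)*(2324321 - 34*(-9130)) = (1/(-237) + 911)*(2324321 + 310420) = (-1/237 + 911)*2634741 = (215906/237)*2634741 = 189618796782/79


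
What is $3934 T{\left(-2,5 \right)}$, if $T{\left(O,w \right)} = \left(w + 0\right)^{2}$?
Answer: $98350$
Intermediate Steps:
$T{\left(O,w \right)} = w^{2}$
$3934 T{\left(-2,5 \right)} = 3934 \cdot 5^{2} = 3934 \cdot 25 = 98350$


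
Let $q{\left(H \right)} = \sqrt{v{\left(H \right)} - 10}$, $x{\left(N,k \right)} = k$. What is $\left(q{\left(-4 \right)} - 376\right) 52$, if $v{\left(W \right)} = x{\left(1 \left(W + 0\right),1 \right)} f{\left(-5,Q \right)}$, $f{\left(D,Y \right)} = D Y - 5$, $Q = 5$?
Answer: $-19552 + 104 i \sqrt{10} \approx -19552.0 + 328.88 i$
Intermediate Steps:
$f{\left(D,Y \right)} = -5 + D Y$
$v{\left(W \right)} = -30$ ($v{\left(W \right)} = 1 \left(-5 - 25\right) = 1 \left(-30\right) = -30$)
$q{\left(H \right)} = 2 i \sqrt{10}$ ($q{\left(H \right)} = \sqrt{-30 - 10} = \sqrt{-40} = 2 i \sqrt{10}$)
$\left(q{\left(-4 \right)} - 376\right) 52 = \left(2 i \sqrt{10} - 376\right) 52 = \left(-376 + 2 i \sqrt{10}\right) 52 = -19552 + 104 i \sqrt{10}$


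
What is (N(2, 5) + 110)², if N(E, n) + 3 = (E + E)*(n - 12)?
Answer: 6241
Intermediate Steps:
N(E, n) = -3 + 2*E*(-12 + n) (N(E, n) = -3 + (E + E)*(n - 12) = -3 + (2*E)*(-12 + n) = -3 + 2*E*(-12 + n))
(N(2, 5) + 110)² = ((-3 - 24*2 + 2*2*5) + 110)² = ((-3 - 48 + 20) + 110)² = (-31 + 110)² = 79² = 6241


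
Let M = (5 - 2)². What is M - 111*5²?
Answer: -2766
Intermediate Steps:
M = 9 (M = 3² = 9)
M - 111*5² = 9 - 111*5² = 9 - 111*25 = 9 - 2775 = -2766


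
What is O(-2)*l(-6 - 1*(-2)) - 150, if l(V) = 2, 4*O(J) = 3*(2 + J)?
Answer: -150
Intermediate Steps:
O(J) = 3/2 + 3*J/4 (O(J) = (3*(2 + J))/4 = (6 + 3*J)/4 = 3/2 + 3*J/4)
O(-2)*l(-6 - 1*(-2)) - 150 = (3/2 + (¾)*(-2))*2 - 150 = (3/2 - 3/2)*2 - 150 = 0*2 - 150 = 0 - 150 = -150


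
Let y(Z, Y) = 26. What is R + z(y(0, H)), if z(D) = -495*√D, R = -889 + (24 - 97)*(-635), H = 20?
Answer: 45466 - 495*√26 ≈ 42942.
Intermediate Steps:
R = 45466 (R = -889 - 73*(-635) = -889 + 46355 = 45466)
R + z(y(0, H)) = 45466 - 495*√26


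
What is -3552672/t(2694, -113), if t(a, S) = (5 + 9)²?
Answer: -888168/49 ≈ -18126.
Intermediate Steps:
t(a, S) = 196 (t(a, S) = 14² = 196)
-3552672/t(2694, -113) = -3552672/196 = -3552672*1/196 = -888168/49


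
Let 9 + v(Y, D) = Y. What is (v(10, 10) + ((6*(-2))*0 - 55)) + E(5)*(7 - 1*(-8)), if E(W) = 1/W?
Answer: -51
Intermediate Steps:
v(Y, D) = -9 + Y
E(W) = 1/W
(v(10, 10) + ((6*(-2))*0 - 55)) + E(5)*(7 - 1*(-8)) = ((-9 + 10) + ((6*(-2))*0 - 55)) + (7 - 1*(-8))/5 = (1 + (-12*0 - 55)) + (7 + 8)/5 = (1 + (0 - 55)) + (⅕)*15 = (1 - 55) + 3 = -54 + 3 = -51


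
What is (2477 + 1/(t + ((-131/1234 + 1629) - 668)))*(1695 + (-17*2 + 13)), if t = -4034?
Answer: 1747155728262/421357 ≈ 4.1465e+6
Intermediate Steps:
(2477 + 1/(t + ((-131/1234 + 1629) - 668)))*(1695 + (-17*2 + 13)) = (2477 + 1/(-4034 + ((-131/1234 + 1629) - 668)))*(1695 + (-17*2 + 13)) = (2477 + 1/(-4034 + ((-131*1/1234 + 1629) - 668)))*(1695 + (-34 + 13)) = (2477 + 1/(-4034 + ((-131/1234 + 1629) - 668)))*(1695 - 21) = (2477 + 1/(-4034 + (2010055/1234 - 668)))*1674 = (2477 + 1/(-4034 + 1185743/1234))*1674 = (2477 + 1/(-3792213/1234))*1674 = (2477 - 1234/3792213)*1674 = (9393310367/3792213)*1674 = 1747155728262/421357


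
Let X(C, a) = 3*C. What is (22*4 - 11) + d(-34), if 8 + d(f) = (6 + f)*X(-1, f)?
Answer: 153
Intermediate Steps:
d(f) = -26 - 3*f (d(f) = -8 + (6 + f)*(3*(-1)) = -8 + (6 + f)*(-3) = -8 + (-18 - 3*f) = -26 - 3*f)
(22*4 - 11) + d(-34) = (22*4 - 11) + (-26 - 3*(-34)) = (88 - 11) + (-26 + 102) = 77 + 76 = 153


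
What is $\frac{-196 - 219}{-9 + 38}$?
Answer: $- \frac{415}{29} \approx -14.31$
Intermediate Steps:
$\frac{-196 - 219}{-9 + 38} = - \frac{415}{29}$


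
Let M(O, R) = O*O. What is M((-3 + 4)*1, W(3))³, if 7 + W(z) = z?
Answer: 1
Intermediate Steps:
W(z) = -7 + z
M(O, R) = O²
M((-3 + 4)*1, W(3))³ = (((-3 + 4)*1)²)³ = ((1*1)²)³ = (1²)³ = 1³ = 1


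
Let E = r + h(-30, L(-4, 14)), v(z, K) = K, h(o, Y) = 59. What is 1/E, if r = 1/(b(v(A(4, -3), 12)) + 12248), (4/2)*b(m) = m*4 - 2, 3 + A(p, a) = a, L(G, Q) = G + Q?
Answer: 12271/723990 ≈ 0.016949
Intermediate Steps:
A(p, a) = -3 + a
b(m) = -1 + 2*m (b(m) = (m*4 - 2)/2 = (4*m - 2)/2 = (-2 + 4*m)/2 = -1 + 2*m)
r = 1/12271 (r = 1/((-1 + 2*12) + 12248) = 1/((-1 + 24) + 12248) = 1/(23 + 12248) = 1/12271 ≈ 8.1493e-5)
E = 723990/12271 (E = 1/12271 + 59 = 723990/12271 ≈ 59.000)
1/E = 1/(723990/12271) = 12271/723990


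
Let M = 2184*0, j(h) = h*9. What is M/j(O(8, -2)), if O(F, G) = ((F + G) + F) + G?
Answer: 0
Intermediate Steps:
O(F, G) = 2*F + 2*G (O(F, G) = (G + 2*F) + G = 2*F + 2*G)
j(h) = 9*h
M = 0
M/j(O(8, -2)) = 0/((9*(2*8 + 2*(-2)))) = 0/((9*(16 - 4))) = 0/((9*12)) = 0/108 = 0*(1/108) = 0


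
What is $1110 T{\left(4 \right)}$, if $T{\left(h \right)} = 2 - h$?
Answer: $-2220$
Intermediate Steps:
$1110 T{\left(4 \right)} = 1110 \left(2 - 4\right) = 1110 \left(-2\right) = -2220$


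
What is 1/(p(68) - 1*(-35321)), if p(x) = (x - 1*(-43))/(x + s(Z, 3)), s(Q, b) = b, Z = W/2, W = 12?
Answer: 71/2507902 ≈ 2.8311e-5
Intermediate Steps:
Z = 6 (Z = 12/2 = 12*(½) = 6)
p(x) = (43 + x)/(3 + x) (p(x) = (x - 1*(-43))/(x + 3) = (x + 43)/(3 + x) = (43 + x)/(3 + x))
1/(p(68) - 1*(-35321)) = 1/((43 + 68)/(3 + 68) - 1*(-35321)) = 1/(111/71 + 35321) = 1/(2507902/71) = 71/2507902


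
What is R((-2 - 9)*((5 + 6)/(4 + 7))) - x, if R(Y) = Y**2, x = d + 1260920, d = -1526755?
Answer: 265956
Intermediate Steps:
x = -265835 (x = -1526755 + 1260920 = -265835)
R((-2 - 9)*((5 + 6)/(4 + 7))) - x = ((-2 - 9)*((5 + 6)/(4 + 7)))**2 - 1*(-265835) = (-121/11)**2 + 265835 = (-11*1)**2 + 265835 = (-11)**2 + 265835 = 121 + 265835 = 265956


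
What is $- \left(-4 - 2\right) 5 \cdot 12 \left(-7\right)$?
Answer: $-2520$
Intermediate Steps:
$- \left(-4 - 2\right) 5 \cdot 12 \left(-7\right) = - \left(-6\right) 5 \cdot 12 \left(-7\right) = \left(-1\right) \left(-30\right) 12 \left(-7\right) = 30 \cdot 12 \left(-7\right) = 360 \left(-7\right) = -2520$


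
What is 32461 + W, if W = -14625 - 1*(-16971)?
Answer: 34807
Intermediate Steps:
W = 2346 (W = -14625 + 16971 = 2346)
32461 + W = 32461 + 2346 = 34807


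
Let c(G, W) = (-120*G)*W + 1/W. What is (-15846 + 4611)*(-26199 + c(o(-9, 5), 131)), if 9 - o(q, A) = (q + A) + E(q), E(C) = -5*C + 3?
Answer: -771216823020/131 ≈ -5.8871e+9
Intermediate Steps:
E(C) = 3 - 5*C
o(q, A) = 6 - A + 4*q (o(q, A) = 9 - ((q + A) + (3 - 5*q)) = 9 - ((A + q) + (3 - 5*q)) = 9 - (3 + A - 4*q) = 9 + (-3 - A + 4*q) = 6 - A + 4*q)
c(G, W) = 1/W - 120*G*W (c(G, W) = -120*G*W + 1/W = 1/W - 120*G*W)
(-15846 + 4611)*(-26199 + c(o(-9, 5), 131)) = (-15846 + 4611)*(-26199 + (1/131 - 120*(6 - 1*5 + 4*(-9))*131)) = -11235*(-26199 + (1/131 - 120*(6 - 5 - 36)*131)) = -11235*(-26199 + (1/131 - 120*(-35)*131)) = -11235*(-26199 + (1/131 + 550200)) = -11235*(-26199 + 72076201/131) = -11235*68644132/131 = -771216823020/131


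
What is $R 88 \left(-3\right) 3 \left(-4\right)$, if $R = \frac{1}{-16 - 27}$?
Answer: $- \frac{3168}{43} \approx -73.674$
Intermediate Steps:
$R = - \frac{1}{43}$ ($R = \frac{1}{-43} = - \frac{1}{43} \approx -0.023256$)
$R 88 \left(-3\right) 3 \left(-4\right) = \left(- \frac{1}{43}\right) 88 \left(-3\right) 3 \left(-4\right) = - \frac{88 \left(\left(-9\right) \left(-4\right)\right)}{43} = \left(- \frac{88}{43}\right) 36 = - \frac{3168}{43}$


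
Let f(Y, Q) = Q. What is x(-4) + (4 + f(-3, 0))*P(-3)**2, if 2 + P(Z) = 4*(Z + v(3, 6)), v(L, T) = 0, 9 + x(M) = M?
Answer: 771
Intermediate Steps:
x(M) = -9 + M
P(Z) = -2 + 4*Z (P(Z) = -2 + 4*(Z + 0) = -2 + 4*Z)
x(-4) + (4 + f(-3, 0))*P(-3)**2 = (-9 - 4) + (4 + 0)*(-2 + 4*(-3))**2 = -13 + 4*(-2 - 12)**2 = -13 + 4*(-14)**2 = -13 + 4*196 = -13 + 784 = 771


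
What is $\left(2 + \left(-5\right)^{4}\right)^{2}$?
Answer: $393129$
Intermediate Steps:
$\left(2 + \left(-5\right)^{4}\right)^{2} = \left(2 + 625\right)^{2} = 627^{2} = 393129$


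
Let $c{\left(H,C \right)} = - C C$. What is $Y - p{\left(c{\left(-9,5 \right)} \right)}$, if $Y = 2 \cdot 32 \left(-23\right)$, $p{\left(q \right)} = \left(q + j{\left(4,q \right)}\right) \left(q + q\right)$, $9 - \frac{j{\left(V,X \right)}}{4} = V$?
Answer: $-1722$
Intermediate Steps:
$c{\left(H,C \right)} = - C^{2}$
$j{\left(V,X \right)} = 36 - 4 V$
$p{\left(q \right)} = 2 q \left(20 + q\right)$ ($p{\left(q \right)} = \left(q + \left(36 - 16\right)\right) \left(q + q\right) = \left(q + \left(36 - 16\right)\right) 2 q = \left(q + 20\right) 2 q = \left(20 + q\right) 2 q = 2 q \left(20 + q\right)$)
$Y = -1472$ ($Y = 64 \left(-23\right) = -1472$)
$Y - p{\left(c{\left(-9,5 \right)} \right)} = -1472 - 2 \left(- 5^{2}\right) \left(20 - 5^{2}\right) = -1472 - 2 \left(\left(-1\right) 25\right) \left(20 - 25\right) = -1472 - 2 \left(-25\right) \left(20 - 25\right) = -1472 - 2 \left(-25\right) \left(-5\right) = -1472 - 250 = -1722$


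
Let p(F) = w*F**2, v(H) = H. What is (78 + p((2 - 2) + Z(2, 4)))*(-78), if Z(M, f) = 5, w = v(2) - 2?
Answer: -6084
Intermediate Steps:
w = 0 (w = 2 - 2 = 0)
p(F) = 0 (p(F) = 0*F**2 = 0)
(78 + p((2 - 2) + Z(2, 4)))*(-78) = (78 + 0)*(-78) = 78*(-78) = -6084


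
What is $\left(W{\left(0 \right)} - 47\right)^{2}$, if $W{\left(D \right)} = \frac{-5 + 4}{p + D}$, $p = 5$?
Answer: $\frac{55696}{25} \approx 2227.8$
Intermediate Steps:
$W{\left(D \right)} = - \frac{1}{5 + D}$ ($W{\left(D \right)} = \frac{-5 + 4}{5 + D} = - \frac{1}{5 + D}$)
$\left(W{\left(0 \right)} - 47\right)^{2} = \left(- \frac{1}{5 + 0} - 47\right)^{2} = \left(- \frac{1}{5} - 47\right)^{2} = \left(- \frac{236}{5}\right)^{2} = \frac{55696}{25}$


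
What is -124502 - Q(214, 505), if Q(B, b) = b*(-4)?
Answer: -122482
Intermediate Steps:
Q(B, b) = -4*b
-124502 - Q(214, 505) = -124502 - (-4)*505 = -124502 - 1*(-2020) = -124502 + 2020 = -122482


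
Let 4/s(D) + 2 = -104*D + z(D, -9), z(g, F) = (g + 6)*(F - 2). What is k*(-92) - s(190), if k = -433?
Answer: 436562726/10959 ≈ 39836.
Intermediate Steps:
z(g, F) = (-2 + F)*(6 + g) (z(g, F) = (6 + g)*(-2 + F) = (-2 + F)*(6 + g))
s(D) = 4/(-68 - 115*D) (s(D) = 4/(-2 + (-104*D + (-12 - 2*D + 6*(-9) - 9*D))) = 4/(-2 + (-104*D + (-12 - 2*D - 54 - 9*D))) = 4/(-2 + (-104*D + (-66 - 11*D))) = 4/(-2 + (-66 - 115*D)) = 4/(-68 - 115*D))
k*(-92) - s(190) = -433*(-92) - (-4)/(68 + 115*190) = 39836 - (-4)/(68 + 21850) = 39836 - (-4)/21918 = 39836 - 1*(-2/10959) = 39836 + 2/10959 = 436562726/10959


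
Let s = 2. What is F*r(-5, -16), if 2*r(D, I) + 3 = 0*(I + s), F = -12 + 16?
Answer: -6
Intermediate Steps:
F = 4
r(D, I) = -3/2 (r(D, I) = -3/2 + (0*(I + 2))/2 = -3/2 + (0*(2 + I))/2 = -3/2 + (½)*0 = -3/2 + 0 = -3/2)
F*r(-5, -16) = 4*(-3/2) = -6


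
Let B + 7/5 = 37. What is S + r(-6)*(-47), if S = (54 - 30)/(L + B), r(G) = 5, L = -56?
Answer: -4015/17 ≈ -236.18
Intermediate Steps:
B = 178/5 (B = -7/5 + 37 = 178/5 ≈ 35.600)
S = -20/17 (S = (54 - 30)/(-56 + 178/5) = 24/(-102/5) = 24*(-5/102) = -20/17 ≈ -1.1765)
S + r(-6)*(-47) = -20/17 + 5*(-47) = -20/17 - 235 = -4015/17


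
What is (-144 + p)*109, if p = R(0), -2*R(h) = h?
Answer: -15696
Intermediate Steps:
R(h) = -h/2
p = 0 (p = -½*0 = 0)
(-144 + p)*109 = (-144 + 0)*109 = -144*109 = -15696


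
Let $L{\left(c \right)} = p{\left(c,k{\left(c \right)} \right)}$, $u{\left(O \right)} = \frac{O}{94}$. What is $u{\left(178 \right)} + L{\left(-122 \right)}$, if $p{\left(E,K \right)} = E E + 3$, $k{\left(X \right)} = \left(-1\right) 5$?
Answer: $\frac{699778}{47} \approx 14889.0$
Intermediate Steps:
$k{\left(X \right)} = -5$
$u{\left(O \right)} = \frac{O}{94}$ ($u{\left(O \right)} = O \frac{1}{94} = \frac{O}{94}$)
$p{\left(E,K \right)} = 3 + E^{2}$ ($p{\left(E,K \right)} = E^{2} + 3 = 3 + E^{2}$)
$L{\left(c \right)} = 3 + c^{2}$
$u{\left(178 \right)} + L{\left(-122 \right)} = \frac{1}{94} \cdot 178 + \left(3 + \left(-122\right)^{2}\right) = \frac{89}{47} + \left(3 + 14884\right) = \frac{89}{47} + 14887 = \frac{699778}{47}$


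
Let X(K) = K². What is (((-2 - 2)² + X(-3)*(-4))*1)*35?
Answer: -700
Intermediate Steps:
(((-2 - 2)² + X(-3)*(-4))*1)*35 = (((-2 - 2)² + (-3)²*(-4))*1)*35 = (((-4)² + 9*(-4))*1)*35 = ((16 - 36)*1)*35 = -20*1*35 = -20*35 = -700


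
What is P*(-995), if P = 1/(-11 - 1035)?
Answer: 995/1046 ≈ 0.95124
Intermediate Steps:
P = -1/1046 (P = 1/(-1046) = -1/1046 ≈ -0.00095602)
P*(-995) = -1/1046*(-995) = 995/1046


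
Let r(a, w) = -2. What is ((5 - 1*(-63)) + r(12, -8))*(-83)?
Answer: -5478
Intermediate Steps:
((5 - 1*(-63)) + r(12, -8))*(-83) = ((5 - 1*(-63)) - 2)*(-83) = ((5 + 63) - 2)*(-83) = (68 - 2)*(-83) = 66*(-83) = -5478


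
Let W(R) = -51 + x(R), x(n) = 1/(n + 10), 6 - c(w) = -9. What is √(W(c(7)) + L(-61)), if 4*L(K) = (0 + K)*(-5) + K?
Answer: √251/5 ≈ 3.1686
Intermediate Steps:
c(w) = 15 (c(w) = 6 - 1*(-9) = 6 + 9 = 15)
L(K) = -K (L(K) = ((0 + K)*(-5) + K)/4 = (K*(-5) + K)/4 = (-5*K + K)/4 = (-4*K)/4 = -K)
x(n) = 1/(10 + n)
W(R) = -51 + 1/(10 + R)
√(W(c(7)) + L(-61)) = √((-509 - 51*15)/(10 + 15) - 1*(-61)) = √((-509 - 765)/25 + 61) = √((1/25)*(-1274) + 61) = √(-1274/25 + 61) = √(251/25) = √251/5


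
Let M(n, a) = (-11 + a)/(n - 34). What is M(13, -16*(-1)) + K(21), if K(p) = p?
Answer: 436/21 ≈ 20.762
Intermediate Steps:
M(n, a) = (-11 + a)/(-34 + n)
M(13, -16*(-1)) + K(21) = (-11 - 16*(-1))/(-34 + 13) + 21 = (-11 + 16)/(-21) + 21 = -1/21*5 + 21 = -5/21 + 21 = 436/21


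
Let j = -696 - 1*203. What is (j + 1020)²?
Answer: 14641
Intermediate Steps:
j = -899 (j = -696 - 203 = -899)
(j + 1020)² = (-899 + 1020)² = 121² = 14641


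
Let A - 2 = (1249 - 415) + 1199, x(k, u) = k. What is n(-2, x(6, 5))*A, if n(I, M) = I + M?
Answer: 8140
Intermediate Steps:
A = 2035 (A = 2 + ((1249 - 415) + 1199) = 2 + (834 + 1199) = 2 + 2033 = 2035)
n(-2, x(6, 5))*A = (-2 + 6)*2035 = 4*2035 = 8140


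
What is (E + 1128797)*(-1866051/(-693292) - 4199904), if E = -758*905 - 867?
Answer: -321705580190159745/173323 ≈ -1.8561e+12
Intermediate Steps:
E = -686857 (E = -685990 - 867 = -686857)
(E + 1128797)*(-1866051/(-693292) - 4199904) = (-686857 + 1128797)*(-1866051/(-693292) - 4199904) = 441940*(-1866051*(-1/693292) - 4199904) = 441940*(1866051/693292 - 4199904) = 441940*(-2911757977917/693292) = -321705580190159745/173323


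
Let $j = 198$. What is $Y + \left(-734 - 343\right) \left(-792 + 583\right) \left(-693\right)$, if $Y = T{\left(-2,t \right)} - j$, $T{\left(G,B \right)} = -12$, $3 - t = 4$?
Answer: $-155989659$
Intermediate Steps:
$t = -1$ ($t = 3 - 4 = -1$)
$Y = -210$ ($Y = -12 - 198 = -210$)
$Y + \left(-734 - 343\right) \left(-792 + 583\right) \left(-693\right) = -210 + \left(-734 - 343\right) \left(-792 + 583\right) \left(-693\right) = -210 + \left(-1077\right) \left(-209\right) \left(-693\right) = -210 + 225093 \left(-693\right) = -210 - 155989449 = -155989659$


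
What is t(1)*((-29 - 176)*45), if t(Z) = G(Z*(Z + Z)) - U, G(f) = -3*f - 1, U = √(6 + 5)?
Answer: 64575 + 9225*√11 ≈ 95171.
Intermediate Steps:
U = √11 ≈ 3.3166
G(f) = -1 - 3*f
t(Z) = -1 - √11 - 6*Z² (t(Z) = (-1 - 3*Z*(Z + Z)) - √11 = (-1 - 3*Z*2*Z) - √11 = (-1 - 6*Z²) - √11 = -1 - √11 - 6*Z²)
t(1)*((-29 - 176)*45) = (-1 - √11 - 6*1²)*((-29 - 176)*45) = (-1 - √11 - 6*1)*(-205*45) = (-1 - √11 - 6)*(-9225) = (-7 - √11)*(-9225) = 64575 + 9225*√11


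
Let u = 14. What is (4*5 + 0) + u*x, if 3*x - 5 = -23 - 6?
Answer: -92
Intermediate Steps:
x = -8 (x = 5/3 + (-23 - 6)/3 = 5/3 + (1/3)*(-29) = 5/3 - 29/3 = -8)
(4*5 + 0) + u*x = (4*5 + 0) + 14*(-8) = (20 + 0) - 112 = 20 - 112 = -92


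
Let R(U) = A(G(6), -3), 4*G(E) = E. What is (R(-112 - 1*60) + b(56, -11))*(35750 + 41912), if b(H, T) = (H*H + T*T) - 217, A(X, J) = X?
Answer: 236208973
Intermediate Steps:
G(E) = E/4
b(H, T) = -217 + H² + T² (b(H, T) = (H² + T²) - 217 = -217 + H² + T²)
R(U) = 3/2 (R(U) = (¼)*6 = 3/2)
(R(-112 - 1*60) + b(56, -11))*(35750 + 41912) = (3/2 + (-217 + 56² + (-11)²))*(35750 + 41912) = (3/2 + (-217 + 3136 + 121))*77662 = (3/2 + 3040)*77662 = (6083/2)*77662 = 236208973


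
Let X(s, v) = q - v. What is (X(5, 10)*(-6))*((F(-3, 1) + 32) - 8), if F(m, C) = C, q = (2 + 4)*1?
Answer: 600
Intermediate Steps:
q = 6 (q = 6*1 = 6)
X(s, v) = 6 - v
(X(5, 10)*(-6))*((F(-3, 1) + 32) - 8) = ((6 - 1*10)*(-6))*((1 + 32) - 8) = ((6 - 10)*(-6))*(33 - 8) = -4*(-6)*25 = 24*25 = 600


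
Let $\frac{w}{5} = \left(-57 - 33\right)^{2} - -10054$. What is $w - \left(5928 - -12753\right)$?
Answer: $72089$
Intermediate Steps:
$w = 90770$ ($w = 5 \left(\left(-57 - 33\right)^{2} - -10054\right) = 5 \left(\left(-90\right)^{2} + 10054\right) = 5 \left(8100 + 10054\right) = 5 \cdot 18154 = 90770$)
$w - \left(5928 - -12753\right) = 90770 - \left(5928 - -12753\right) = 90770 - \left(5928 + 12753\right) = 90770 - 18681 = 72089$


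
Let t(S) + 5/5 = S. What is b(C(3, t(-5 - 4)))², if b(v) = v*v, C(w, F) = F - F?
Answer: 0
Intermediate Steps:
t(S) = -1 + S
C(w, F) = 0
b(v) = v²
b(C(3, t(-5 - 4)))² = (0²)² = 0² = 0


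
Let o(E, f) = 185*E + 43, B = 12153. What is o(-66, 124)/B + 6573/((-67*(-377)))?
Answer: -227444584/306972627 ≈ -0.74093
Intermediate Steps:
o(E, f) = 43 + 185*E
o(-66, 124)/B + 6573/((-67*(-377))) = (43 + 185*(-66))/12153 + 6573/((-67*(-377))) = (43 - 12210)*(1/12153) + 6573/25259 = -12167*1/12153 + 6573*(1/25259) = -12167/12153 + 6573/25259 = -227444584/306972627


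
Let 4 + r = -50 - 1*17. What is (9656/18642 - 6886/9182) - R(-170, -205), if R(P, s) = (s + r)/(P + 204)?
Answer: 5736637583/727476087 ≈ 7.8857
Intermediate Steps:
r = -71 (r = -4 + (-50 - 1*17) = -4 + (-50 - 17) = -4 - 67 = -71)
R(P, s) = (-71 + s)/(204 + P) (R(P, s) = (s - 71)/(P + 204) = (-71 + s)/(204 + P))
(9656/18642 - 6886/9182) - R(-170, -205) = (9656/18642 - 6886/9182) - (-71 - 205)/(204 - 170) = (9656*(1/18642) - 6886*1/9182) - (-276)/34 = (4828/9321 - 3443/4591) - (-276)/34 = -9926855/42792711 - 1*(-138/17) = -9926855/42792711 + 138/17 = 5736637583/727476087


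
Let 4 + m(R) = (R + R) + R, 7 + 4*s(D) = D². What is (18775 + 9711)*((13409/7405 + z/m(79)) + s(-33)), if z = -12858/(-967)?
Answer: 12944783893333019/1668427955 ≈ 7.7587e+6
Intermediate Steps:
s(D) = -7/4 + D²/4
z = 12858/967 (z = -12858*(-1/967) = 12858/967 ≈ 13.297)
m(R) = -4 + 3*R (m(R) = -4 + ((R + R) + R) = -4 + (2*R + R) = -4 + 3*R)
(18775 + 9711)*((13409/7405 + z/m(79)) + s(-33)) = (18775 + 9711)*((13409/7405 + 12858/(967*(-4 + 3*79))) + (-7/4 + (¼)*(-33)²)) = 28486*((13409*(1/7405) + 12858/(967*(-4 + 237))) + (-7/4 + (¼)*1089)) = 28486*((13409/7405 + (12858/967)/233) + (-7/4 + 1089/4)) = 28486*((13409/7405 + (12858/967)*(1/233)) + 541/2) = 28486*((13409/7405 + 12858/225311) + 541/2) = 28486*(3116408689/1668427955 + 541/2) = 28486*(908852341033/3336855910) = 12944783893333019/1668427955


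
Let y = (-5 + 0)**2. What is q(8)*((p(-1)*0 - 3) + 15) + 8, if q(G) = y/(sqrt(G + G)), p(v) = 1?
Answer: 83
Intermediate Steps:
y = 25 (y = (-5)**2 = 25)
q(G) = 25*sqrt(2)/(2*sqrt(G)) (q(G) = 25/(sqrt(G + G)) = 25/(sqrt(2*G)) = 25/((sqrt(2)*sqrt(G))) = 25*(sqrt(2)/(2*sqrt(G))) = 25*sqrt(2)/(2*sqrt(G)))
q(8)*((p(-1)*0 - 3) + 15) + 8 = (25*sqrt(2)/(2*sqrt(8)))*((1*0 - 3) + 15) + 8 = (25*sqrt(2)*(sqrt(2)/4)/2)*((0 - 3) + 15) + 8 = 25*(-3 + 15)/4 + 8 = (25/4)*12 + 8 = 75 + 8 = 83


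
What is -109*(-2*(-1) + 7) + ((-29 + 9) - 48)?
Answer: -1049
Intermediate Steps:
-109*(-2*(-1) + 7) + ((-29 + 9) - 48) = -109*(2 + 7) + (-20 - 48) = -109*9 - 68 = -981 - 68 = -1049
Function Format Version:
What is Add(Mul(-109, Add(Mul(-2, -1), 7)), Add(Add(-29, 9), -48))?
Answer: -1049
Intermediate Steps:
Add(Mul(-109, Add(Mul(-2, -1), 7)), Add(Add(-29, 9), -48)) = Add(Mul(-109, Add(2, 7)), Add(-20, -48)) = Add(Mul(-109, 9), -68) = Add(-981, -68) = -1049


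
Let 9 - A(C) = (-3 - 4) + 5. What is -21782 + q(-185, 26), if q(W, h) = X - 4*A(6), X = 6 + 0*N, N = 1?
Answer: -21820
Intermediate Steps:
A(C) = 11 (A(C) = 9 - ((-3 - 4) + 5) = 9 - (-7 + 5) = 9 - 1*(-2) = 9 + 2 = 11)
X = 6 (X = 6 + 0*1 = 6 + 0 = 6)
q(W, h) = -38 (q(W, h) = 6 - 4*11 = 6 - 44 = -38)
-21782 + q(-185, 26) = -21782 - 38 = -21820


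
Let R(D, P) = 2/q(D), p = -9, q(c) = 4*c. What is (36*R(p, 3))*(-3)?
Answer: 6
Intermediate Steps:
R(D, P) = 1/(2*D) (R(D, P) = 2/((4*D)) = 2*(1/(4*D)) = 1/(2*D))
(36*R(p, 3))*(-3) = (36*((½)/(-9)))*(-3) = (36*((½)*(-⅑)))*(-3) = (36*(-1/18))*(-3) = -2*(-3) = 6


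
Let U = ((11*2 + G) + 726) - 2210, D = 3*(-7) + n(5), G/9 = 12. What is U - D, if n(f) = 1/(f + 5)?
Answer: -13331/10 ≈ -1333.1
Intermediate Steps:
G = 108 (G = 9*12 = 108)
n(f) = 1/(5 + f)
D = -209/10 (D = 3*(-7) + 1/(5 + 5) = -21 + 1/10 = -209/10 ≈ -20.900)
U = -1354 (U = ((11*2 + 108) + 726) - 2210 = ((22 + 108) + 726) - 2210 = (130 + 726) - 2210 = 856 - 2210 = -1354)
U - D = -1354 - 1*(-209/10) = -1354 + 209/10 = -13331/10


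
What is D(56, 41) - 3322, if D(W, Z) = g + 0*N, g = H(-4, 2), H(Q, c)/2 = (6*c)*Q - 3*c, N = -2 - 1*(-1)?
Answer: -3430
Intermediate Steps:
N = -1 (N = -2 + 1 = -1)
H(Q, c) = -6*c + 12*Q*c (H(Q, c) = 2*((6*c)*Q - 3*c) = 2*(6*Q*c - 3*c) = 2*(-3*c + 6*Q*c) = -6*c + 12*Q*c)
g = -108 (g = 6*2*(-1 + 2*(-4)) = 6*2*(-1 - 8) = 6*2*(-9) = -108)
D(W, Z) = -108 (D(W, Z) = -108 + 0*(-1) = -108 + 0 = -108)
D(56, 41) - 3322 = -108 - 3322 = -3430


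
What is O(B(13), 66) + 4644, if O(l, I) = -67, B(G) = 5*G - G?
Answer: 4577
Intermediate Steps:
B(G) = 4*G
O(B(13), 66) + 4644 = -67 + 4644 = 4577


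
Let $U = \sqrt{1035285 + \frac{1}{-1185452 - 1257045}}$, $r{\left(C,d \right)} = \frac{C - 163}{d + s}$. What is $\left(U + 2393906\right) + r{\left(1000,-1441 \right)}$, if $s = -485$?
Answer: $\frac{512295791}{214} + \frac{2 \sqrt{1544073637859112517}}{2442497} \approx 2.3949 \cdot 10^{6}$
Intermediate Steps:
$r{\left(C,d \right)} = \frac{-163 + C}{-485 + d}$ ($r{\left(C,d \right)} = \frac{C - 163}{d - 485} = \frac{-163 + C}{-485 + d}$)
$U = \frac{2 \sqrt{1544073637859112517}}{2442497}$ ($U = \sqrt{1035285 + \frac{1}{-2442497}} = \sqrt{1035285 - \frac{1}{2442497}} = \sqrt{\frac{2528680506644}{2442497}} = \frac{2 \sqrt{1544073637859112517}}{2442497} \approx 1017.5$)
$\left(U + 2393906\right) + r{\left(1000,-1441 \right)} = \left(\frac{2 \sqrt{1544073637859112517}}{2442497} + 2393906\right) + \frac{-163 + 1000}{-485 - 1441} = \left(2393906 + \frac{2 \sqrt{1544073637859112517}}{2442497}\right) + \frac{1}{-1926} \cdot 837 = \left(2393906 + \frac{2 \sqrt{1544073637859112517}}{2442497}\right) - \frac{93}{214} = \frac{512295791}{214} + \frac{2 \sqrt{1544073637859112517}}{2442497}$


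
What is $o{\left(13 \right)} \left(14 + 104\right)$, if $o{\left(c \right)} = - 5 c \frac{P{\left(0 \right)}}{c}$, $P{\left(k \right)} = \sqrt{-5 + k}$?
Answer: $- 590 i \sqrt{5} \approx - 1319.3 i$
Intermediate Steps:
$o{\left(c \right)} = - 5 i \sqrt{5}$ ($o{\left(c \right)} = - 5 c \frac{\sqrt{-5 + 0}}{c} = - 5 c \frac{\sqrt{-5}}{c} = - 5 c \frac{i \sqrt{5}}{c} = - 5 i \sqrt{5}$)
$o{\left(13 \right)} \left(14 + 104\right) = - 5 i \sqrt{5} \left(14 + 104\right) = - 5 i \sqrt{5} \cdot 118 = - 590 i \sqrt{5}$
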